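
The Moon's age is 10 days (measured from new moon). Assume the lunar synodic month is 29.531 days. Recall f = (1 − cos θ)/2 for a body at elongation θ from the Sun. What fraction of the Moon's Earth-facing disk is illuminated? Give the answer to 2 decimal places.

The Moon has covered 10/29.531 of its cycle, so θ ≈ 360° × 10/29.531 = 121.9°.
cos 121.9° = (-0.529), so f = (1 − (-0.529))/2 = 0.764.

0.76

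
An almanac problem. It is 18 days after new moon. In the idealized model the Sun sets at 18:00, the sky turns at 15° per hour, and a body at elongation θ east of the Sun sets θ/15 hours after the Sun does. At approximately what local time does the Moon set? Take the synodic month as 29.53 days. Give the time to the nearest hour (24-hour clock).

The Moon has covered 18/29.53 of its cycle, so θ ≈ 360° × 18/29.53 = 219.4°.
Delay after the Sun = 219.4° / (15°/h) ≈ 14.63 h.
18:00 + 14.63 h ≈ 08:38 → 09:00 to the nearest hour.

09:00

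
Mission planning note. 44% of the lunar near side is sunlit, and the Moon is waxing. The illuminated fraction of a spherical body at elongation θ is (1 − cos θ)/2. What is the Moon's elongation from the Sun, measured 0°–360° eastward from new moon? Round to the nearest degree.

cos θ = 1 − 2f = 0.120, giving a principal value of 83.1°.
Before full moon the principal value applies: θ = 83.1°.

83°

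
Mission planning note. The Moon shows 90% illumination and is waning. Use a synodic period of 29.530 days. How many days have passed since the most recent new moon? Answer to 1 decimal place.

17.8 days

Invert f = (1 − cos θ)/2 to get cos θ = 1 − 2(0.90) = -0.800, hence θ₀ = arccos -0.800 = 143.1°.
Since the Moon is past full (waning), take the reflex angle: θ = 360° − 143.1° = 216.9°.
Age = 29.530 × 216.9°/360° ≈ 17.79 days.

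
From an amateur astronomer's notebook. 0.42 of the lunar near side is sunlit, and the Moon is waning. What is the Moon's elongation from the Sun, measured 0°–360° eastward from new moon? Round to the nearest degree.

279°

Invert f = (1 − cos θ)/2 to get cos θ = 1 − 2(0.42) = 0.160, hence θ₀ = arccos 0.160 = 80.8°.
Since the Moon is past full (waning), take the reflex angle: θ = 360° − 80.8° = 279.2°.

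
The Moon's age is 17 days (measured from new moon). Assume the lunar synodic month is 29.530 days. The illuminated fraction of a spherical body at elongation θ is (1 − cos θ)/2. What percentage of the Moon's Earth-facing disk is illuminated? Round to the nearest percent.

The Moon has covered 17/29.530 of its cycle, so θ ≈ 360° × 17/29.530 = 207.2°.
With cos θ = (-0.889), the lit fraction is (1 − (-0.889))/2 ≈ 0.945, so 94%.

94%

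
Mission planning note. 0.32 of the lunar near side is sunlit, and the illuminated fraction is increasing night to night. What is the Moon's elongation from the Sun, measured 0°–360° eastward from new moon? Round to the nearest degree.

Invert f = (1 − cos θ)/2 to get cos θ = 1 − 2(0.32) = 0.360, hence θ₀ = arccos 0.360 = 68.9°.
Before full moon the principal value applies: θ = 68.9°.

69°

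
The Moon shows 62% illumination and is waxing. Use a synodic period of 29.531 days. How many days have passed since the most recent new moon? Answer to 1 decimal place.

cos θ = 1 − 2f = -0.240, giving a principal value of 103.9°.
The Moon is waxing (0°–180°), so θ = 103.9° directly.
That fraction of the synodic month is 103.9/360 × 29.531 d ≈ 8.52 d.

8.5 days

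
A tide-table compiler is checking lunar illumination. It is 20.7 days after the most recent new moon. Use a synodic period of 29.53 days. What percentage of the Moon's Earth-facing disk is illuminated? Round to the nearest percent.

Phase angle: θ = 360°·(20.7 d)/(29.53 d) = 252.4°.
cos 252.4° = (-0.303), so f = (1 − (-0.303))/2 = 0.652, so 65%.

65%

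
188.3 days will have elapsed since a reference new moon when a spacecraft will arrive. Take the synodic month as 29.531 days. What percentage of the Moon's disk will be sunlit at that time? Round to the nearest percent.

188.3 d spans 6 complete synodic months (6 × 29.531 = 177.19 d) plus 11.11 d.
The Moon has covered 11.11/29.531 of its cycle, so θ ≈ 360° × 11.11/29.531 = 135.5°.
cos 135.5° = (-0.713), so f = (1 − (-0.713))/2 = 0.857, so 86%.

86%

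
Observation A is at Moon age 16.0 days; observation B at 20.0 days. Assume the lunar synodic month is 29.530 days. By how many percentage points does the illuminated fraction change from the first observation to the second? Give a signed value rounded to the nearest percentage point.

-26 pp

θ₁ = 360° × 16.0/29.530 = 195.1°, f₁ = (1 − cos θ₁)/2 = 0.983.
θ₂ = 360° × 20.0/29.530 = 243.8°, f₂ = (1 − cos θ₂)/2 = 0.721.
Change = f₂ − f₁ = -0.262 → -26 percentage points.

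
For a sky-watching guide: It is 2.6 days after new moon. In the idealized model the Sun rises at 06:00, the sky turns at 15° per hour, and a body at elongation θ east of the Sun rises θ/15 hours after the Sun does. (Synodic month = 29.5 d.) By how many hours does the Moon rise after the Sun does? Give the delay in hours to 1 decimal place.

2.1 h

The Moon has covered 2.6/29.5 of its cycle, so θ ≈ 360° × 2.6/29.5 = 31.7°.
Delay after the Sun = 31.7° / (15°/h) ≈ 2.12 h.
So the Moon rises 2.12 h after the Sun.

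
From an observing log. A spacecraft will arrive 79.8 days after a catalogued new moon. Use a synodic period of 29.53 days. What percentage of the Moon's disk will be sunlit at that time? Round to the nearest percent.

65%

79.8/29.53 = 2.702 lunations, so 2 complete cycles and 20.74 d into the next.
Elongation θ = 360° × 20.74/29.53 ≈ 252.8°.
With cos θ = (-0.295), the lit fraction is (1 − (-0.295))/2 ≈ 0.648, so 65%.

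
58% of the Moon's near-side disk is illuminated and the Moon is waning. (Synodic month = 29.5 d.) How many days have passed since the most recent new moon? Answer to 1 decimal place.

21.4 days

cos θ = 1 − 2f = -0.160, giving a principal value of 99.2°.
A waning Moon lies in 180°–360°, so θ = 360° − 99.2° = 260.8°.
At 360°/29.5 d per day, 260.8° corresponds to 21.37 days.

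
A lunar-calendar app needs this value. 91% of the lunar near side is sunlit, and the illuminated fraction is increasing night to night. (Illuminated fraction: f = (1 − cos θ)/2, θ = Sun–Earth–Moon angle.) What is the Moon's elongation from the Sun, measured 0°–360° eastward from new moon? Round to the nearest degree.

From f = (1 − cos θ)/2: cos θ = 1 − 2×0.91 = -0.820; arccos → 145.1°.
Before full moon the principal value applies: θ = 145.1°.

145°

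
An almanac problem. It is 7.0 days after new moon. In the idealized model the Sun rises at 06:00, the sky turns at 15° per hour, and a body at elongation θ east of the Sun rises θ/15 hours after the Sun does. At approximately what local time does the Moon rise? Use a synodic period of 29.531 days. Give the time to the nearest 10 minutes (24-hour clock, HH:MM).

11:40

Elongation θ = 360° × 7.0/29.531 ≈ 85.3°.
Delay after the Sun = 85.3° / (15°/h) ≈ 5.69 h.
06:00 + 5.689 h ≈ 11:41 → 11:40 to the nearest ten minutes.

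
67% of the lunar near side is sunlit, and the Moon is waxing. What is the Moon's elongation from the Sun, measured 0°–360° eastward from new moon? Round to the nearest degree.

From f = (1 − cos θ)/2: cos θ = 1 − 2×0.67 = -0.340; arccos → 109.9°.
The Moon is waxing (0°–180°), so θ = 109.9° directly.

110°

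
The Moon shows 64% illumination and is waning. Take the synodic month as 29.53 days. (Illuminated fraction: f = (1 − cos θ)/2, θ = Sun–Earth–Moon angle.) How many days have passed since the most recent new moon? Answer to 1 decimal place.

20.8 days

Invert f = (1 − cos θ)/2 to get cos θ = 1 − 2(0.64) = -0.280, hence θ₀ = arccos -0.280 = 106.3°.
Since the Moon is past full (waning), take the reflex angle: θ = 360° − 106.3° = 253.7°.
At 360°/29.53 d per day, 253.7° corresponds to 20.81 days.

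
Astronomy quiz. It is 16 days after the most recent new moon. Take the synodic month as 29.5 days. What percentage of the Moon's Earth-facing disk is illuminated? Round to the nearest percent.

Elongation θ = 360° × 16/29.5 ≈ 195.3°.
cos 195.3° = (-0.965), so f = (1 − (-0.965))/2 = 0.982, so 98%.

98%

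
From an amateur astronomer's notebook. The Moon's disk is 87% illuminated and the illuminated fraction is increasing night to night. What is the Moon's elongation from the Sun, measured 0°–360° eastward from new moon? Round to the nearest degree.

138°

Invert f = (1 − cos θ)/2 to get cos θ = 1 − 2(0.87) = -0.740, hence θ₀ = arccos -0.740 = 137.7°.
The Moon is waxing (0°–180°), so θ = 137.7° directly.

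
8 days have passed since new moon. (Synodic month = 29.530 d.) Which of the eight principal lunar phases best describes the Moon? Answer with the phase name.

first quarter

At 8/29.530 of the cycle, θ ≈ 98° — the first quarter range.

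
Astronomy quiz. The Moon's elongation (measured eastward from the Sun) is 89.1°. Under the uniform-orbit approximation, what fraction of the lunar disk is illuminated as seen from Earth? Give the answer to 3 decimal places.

cos 89.1° = 0.016, so f = (1 − 0.016)/2 = 0.492.

0.492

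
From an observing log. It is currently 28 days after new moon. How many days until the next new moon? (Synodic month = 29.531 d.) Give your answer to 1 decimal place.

The next new moon completes the synodic month: 29.531 − 28 = 1.531 days.

1.5 days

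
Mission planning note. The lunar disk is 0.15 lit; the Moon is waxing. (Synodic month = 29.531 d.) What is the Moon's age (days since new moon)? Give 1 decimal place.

cos θ = 1 − 2f = 0.700, giving a principal value of 45.6°.
The Moon is waxing (0°–180°), so θ = 45.6° directly.
Age = 29.531 × 45.6°/360° ≈ 3.74 days.

3.7 days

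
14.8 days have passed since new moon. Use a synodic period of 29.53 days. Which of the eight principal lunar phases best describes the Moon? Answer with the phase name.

full moon

θ ≈ 360° × 14.8/29.53 = 180°, which falls in the full moon sector.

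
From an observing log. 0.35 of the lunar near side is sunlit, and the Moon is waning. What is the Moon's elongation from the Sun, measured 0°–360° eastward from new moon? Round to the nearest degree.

287°

Invert f = (1 − cos θ)/2 to get cos θ = 1 − 2(0.35) = 0.300, hence θ₀ = arccos 0.300 = 72.5°.
A waning Moon lies in 180°–360°, so θ = 360° − 72.5° = 287.5°.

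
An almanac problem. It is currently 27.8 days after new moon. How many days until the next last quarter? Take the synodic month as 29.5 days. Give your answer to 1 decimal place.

23.8 days

Last quarter occurs at elongation 270°, i.e. at age 29.5 × 270/360 = 22.125 d.
This lunation's last quarter (22.125 d) has passed, so add one period: 51.625 − 27.8 = 23.825 days.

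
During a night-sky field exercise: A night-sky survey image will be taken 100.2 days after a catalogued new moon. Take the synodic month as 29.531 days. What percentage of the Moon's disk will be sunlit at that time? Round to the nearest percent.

100.2 d spans 3 complete synodic months (3 × 29.531 = 88.59 d) plus 11.61 d.
Elongation θ = 360° × 11.61/29.531 ≈ 141.5°.
With cos θ = (-0.783), the lit fraction is (1 − (-0.783))/2 ≈ 0.891, so 89%.

89%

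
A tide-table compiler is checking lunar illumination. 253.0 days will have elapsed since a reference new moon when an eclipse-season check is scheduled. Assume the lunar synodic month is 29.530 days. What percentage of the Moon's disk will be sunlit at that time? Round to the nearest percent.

96%

253.0 d spans 8 complete synodic months (8 × 29.530 = 236.24 d) plus 16.76 d.
The Moon has covered 16.76/29.530 of its cycle, so θ ≈ 360° × 16.76/29.530 = 204.3°.
With cos θ = (-0.911), the lit fraction is (1 − (-0.911))/2 ≈ 0.956, so 96%.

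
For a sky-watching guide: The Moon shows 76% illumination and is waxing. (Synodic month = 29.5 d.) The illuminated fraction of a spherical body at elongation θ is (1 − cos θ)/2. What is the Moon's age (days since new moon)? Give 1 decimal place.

Invert f = (1 − cos θ)/2 to get cos θ = 1 − 2(0.76) = -0.520, hence θ₀ = arccos -0.520 = 121.3°.
The Moon is waxing (0°–180°), so θ = 121.3° directly.
That fraction of the synodic month is 121.3/360 × 29.5 d ≈ 9.94 d.

9.9 days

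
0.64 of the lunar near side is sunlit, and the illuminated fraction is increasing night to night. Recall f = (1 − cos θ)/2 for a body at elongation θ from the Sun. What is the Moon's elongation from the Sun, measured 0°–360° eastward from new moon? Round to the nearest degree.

From f = (1 − cos θ)/2: cos θ = 1 − 2×0.64 = -0.280; arccos → 106.3°.
Waxing ⇒ before full, so θ = 106.3°.

106°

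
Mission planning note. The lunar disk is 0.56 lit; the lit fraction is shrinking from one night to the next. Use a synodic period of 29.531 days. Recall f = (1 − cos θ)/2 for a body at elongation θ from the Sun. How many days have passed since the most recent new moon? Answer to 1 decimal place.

21.6 days

Invert f = (1 − cos θ)/2 to get cos θ = 1 − 2(0.56) = -0.120, hence θ₀ = arccos -0.120 = 96.9°.
A waning Moon lies in 180°–360°, so θ = 360° − 96.9° = 263.1°.
That fraction of the synodic month is 263.1/360 × 29.531 d ≈ 21.58 d.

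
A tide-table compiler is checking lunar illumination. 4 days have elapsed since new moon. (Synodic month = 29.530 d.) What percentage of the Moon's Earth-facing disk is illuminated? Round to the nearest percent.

Elongation θ = 360° × 4/29.530 ≈ 48.8°.
With cos θ = 0.659, the lit fraction is (1 − 0.659)/2 ≈ 0.170, so 17%.

17%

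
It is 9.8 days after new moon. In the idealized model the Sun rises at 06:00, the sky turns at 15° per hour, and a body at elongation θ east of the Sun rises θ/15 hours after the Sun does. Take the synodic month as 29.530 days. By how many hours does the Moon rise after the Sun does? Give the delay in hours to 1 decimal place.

Elongation θ = 360° × 9.8/29.530 ≈ 119.5°.
The Moon trails the Sun by θ/15 = 119.5/15 ≈ 7.96 hours.
So the Moon rises 7.96 h after the Sun.

8.0 h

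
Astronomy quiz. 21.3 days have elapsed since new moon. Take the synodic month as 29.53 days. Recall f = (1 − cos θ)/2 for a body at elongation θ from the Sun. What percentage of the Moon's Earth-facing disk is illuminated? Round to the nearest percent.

59%

Elongation θ = 360° × 21.3/29.53 ≈ 259.7°.
With cos θ = (-0.179), the lit fraction is (1 − (-0.179))/2 ≈ 0.590, so 59%.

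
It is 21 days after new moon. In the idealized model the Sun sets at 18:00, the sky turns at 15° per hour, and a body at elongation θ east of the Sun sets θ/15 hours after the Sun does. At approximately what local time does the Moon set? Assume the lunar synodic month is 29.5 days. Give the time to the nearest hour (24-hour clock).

Elongation θ = 360° × 21/29.5 ≈ 256.3°.
At 15° of sky rotation per hour, 256.3° corresponds to a 17.08 h lag.
18:00 + 17.08 h ≈ 11:05 → 11:00 to the nearest hour.

11:00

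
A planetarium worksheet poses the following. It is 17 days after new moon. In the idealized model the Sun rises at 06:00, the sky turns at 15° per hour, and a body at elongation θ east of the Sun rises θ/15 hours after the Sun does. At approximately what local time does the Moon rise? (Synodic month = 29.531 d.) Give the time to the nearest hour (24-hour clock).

The Moon has covered 17/29.531 of its cycle, so θ ≈ 360° × 17/29.531 = 207.2°.
Delay after the Sun = 207.2° / (15°/h) ≈ 13.82 h.
06:00 + 13.82 h ≈ 19:49 → 20:00 to the nearest hour.

20:00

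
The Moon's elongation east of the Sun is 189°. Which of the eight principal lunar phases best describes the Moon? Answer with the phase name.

189° lies in the full moon sector of the 8-phase cycle.

full moon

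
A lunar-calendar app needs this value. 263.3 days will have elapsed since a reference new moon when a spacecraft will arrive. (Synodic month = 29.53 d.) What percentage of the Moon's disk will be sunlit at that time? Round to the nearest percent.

7%

Reduce mod P: 263.3 − 8×29.53 = 27.06 d into the current lunation.
Elongation θ = 360° × 27.06/29.53 ≈ 329.9°.
cos 329.9° = 0.865, so f = (1 − 0.865)/2 = 0.067, so 7%.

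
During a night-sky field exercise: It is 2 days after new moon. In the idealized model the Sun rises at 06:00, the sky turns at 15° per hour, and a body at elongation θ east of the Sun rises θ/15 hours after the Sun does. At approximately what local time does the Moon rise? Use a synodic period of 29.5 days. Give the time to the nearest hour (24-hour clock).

08:00

The Moon has covered 2/29.5 of its cycle, so θ ≈ 360° × 2/29.5 = 24.4°.
At 15° of sky rotation per hour, 24.4° corresponds to a 1.63 h lag.
06:00 + 1.63 h ≈ 07:38 → 08:00 to the nearest hour.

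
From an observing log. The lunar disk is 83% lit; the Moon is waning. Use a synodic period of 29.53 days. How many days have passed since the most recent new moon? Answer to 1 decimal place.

Invert f = (1 − cos θ)/2 to get cos θ = 1 − 2(0.83) = -0.660, hence θ₀ = arccos -0.660 = 131.3°.
A waning Moon lies in 180°–360°, so θ = 360° − 131.3° = 228.7°.
Age = 29.53 × 228.7°/360° ≈ 18.76 days.

18.8 days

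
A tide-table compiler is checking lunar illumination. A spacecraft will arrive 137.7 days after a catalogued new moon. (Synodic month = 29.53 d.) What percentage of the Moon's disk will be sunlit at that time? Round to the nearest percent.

137.7/29.53 = 4.663 lunations, so 4 complete cycles and 19.58 d into the next.
Phase angle: θ = 360°·(19.58 d)/(29.53 d) = 238.7°.
With cos θ = (-0.520), the lit fraction is (1 − (-0.520))/2 ≈ 0.760, so 76%.

76%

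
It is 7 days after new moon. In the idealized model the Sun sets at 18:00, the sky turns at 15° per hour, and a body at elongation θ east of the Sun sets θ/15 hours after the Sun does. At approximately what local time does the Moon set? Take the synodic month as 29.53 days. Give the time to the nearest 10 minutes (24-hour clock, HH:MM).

23:40

The Moon has covered 7/29.53 of its cycle, so θ ≈ 360° × 7/29.53 = 85.3°.
Delay after the Sun = 85.3° / (15°/h) ≈ 5.69 h.
18:00 + 5.689 h ≈ 23:41 → 23:40 to the nearest ten minutes.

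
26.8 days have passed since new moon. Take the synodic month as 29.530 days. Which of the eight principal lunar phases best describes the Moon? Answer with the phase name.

waning crescent

At 26.8/29.530 of the cycle, θ ≈ 327° — the waning crescent range.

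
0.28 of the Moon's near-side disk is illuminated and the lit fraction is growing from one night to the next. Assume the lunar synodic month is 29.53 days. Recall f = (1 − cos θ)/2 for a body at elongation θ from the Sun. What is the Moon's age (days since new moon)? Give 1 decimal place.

5.2 days

From f = (1 − cos θ)/2: cos θ = 1 − 2×0.28 = 0.440; arccos → 63.9°.
Before full moon the principal value applies: θ = 63.9°.
Age = 29.53 × 63.9°/360° ≈ 5.24 days.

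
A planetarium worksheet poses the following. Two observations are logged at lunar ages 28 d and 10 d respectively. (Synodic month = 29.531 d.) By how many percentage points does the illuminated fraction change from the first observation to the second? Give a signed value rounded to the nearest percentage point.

θ₁ = 360° × 28/29.531 = 341.3°, f₁ = (1 − cos θ₁)/2 = 0.026.
θ₂ = 360° × 10/29.531 = 121.9°, f₂ = (1 − cos θ₂)/2 = 0.764.
Change = f₂ − f₁ = +0.738 → +74 percentage points.

+74 pp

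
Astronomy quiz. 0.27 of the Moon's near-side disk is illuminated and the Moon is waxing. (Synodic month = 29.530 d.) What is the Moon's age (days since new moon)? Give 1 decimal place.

5.1 days

cos θ = 1 − 2f = 0.460, giving a principal value of 62.6°.
Before full moon the principal value applies: θ = 62.6°.
Age = 29.530 × 62.6°/360° ≈ 5.14 days.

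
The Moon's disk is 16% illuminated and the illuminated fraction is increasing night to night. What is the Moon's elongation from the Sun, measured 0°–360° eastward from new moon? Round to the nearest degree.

47°

cos θ = 1 − 2f = 0.680, giving a principal value of 47.2°.
Before full moon the principal value applies: θ = 47.2°.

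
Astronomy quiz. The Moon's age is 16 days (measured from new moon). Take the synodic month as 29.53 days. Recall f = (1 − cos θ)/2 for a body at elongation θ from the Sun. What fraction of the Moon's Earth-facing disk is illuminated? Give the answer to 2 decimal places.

0.98

Elongation θ = 360° × 16/29.53 ≈ 195.1°.
With cos θ = (-0.966), the lit fraction is (1 − (-0.966))/2 ≈ 0.983.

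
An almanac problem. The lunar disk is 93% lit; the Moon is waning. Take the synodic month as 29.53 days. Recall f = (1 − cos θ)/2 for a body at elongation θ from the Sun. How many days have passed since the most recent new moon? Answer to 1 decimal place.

Invert f = (1 − cos θ)/2 to get cos θ = 1 − 2(0.93) = -0.860, hence θ₀ = arccos -0.860 = 149.3°.
Since the Moon is past full (waning), take the reflex angle: θ = 360° − 149.3° = 210.7°.
Age = 29.53 × 210.7°/360° ≈ 17.28 days.

17.3 days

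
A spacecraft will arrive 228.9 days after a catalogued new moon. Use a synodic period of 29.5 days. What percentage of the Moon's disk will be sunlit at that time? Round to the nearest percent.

47%

Reduce mod P: 228.9 − 7×29.5 = 22.40 d into the current lunation.
Phase angle: θ = 360°·(22.40 d)/(29.5 d) = 273.4°.
cos 273.4° = 0.059, so f = (1 − 0.059)/2 = 0.471, so 47%.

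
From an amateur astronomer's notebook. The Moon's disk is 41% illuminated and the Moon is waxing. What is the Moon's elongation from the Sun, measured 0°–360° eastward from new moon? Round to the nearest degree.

cos θ = 1 − 2f = 0.180, giving a principal value of 79.6°.
The Moon is waxing (0°–180°), so θ = 79.6° directly.

80°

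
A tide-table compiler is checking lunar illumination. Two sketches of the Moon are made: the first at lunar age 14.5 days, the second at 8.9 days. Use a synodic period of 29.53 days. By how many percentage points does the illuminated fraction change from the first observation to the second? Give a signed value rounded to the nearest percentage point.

First observation: θ = 360°·14.5/29.53 = 176.8°, so f = 0.999.
Second observation: θ = 108.5°, f = 0.659.
Δf = 0.659 − 0.999 = -0.341, i.e. -34 pp.

-34 pp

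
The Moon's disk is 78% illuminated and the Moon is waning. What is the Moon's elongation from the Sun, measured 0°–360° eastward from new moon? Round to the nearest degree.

236°

Invert f = (1 − cos θ)/2 to get cos θ = 1 − 2(0.78) = -0.560, hence θ₀ = arccos -0.560 = 124.1°.
A waning Moon lies in 180°–360°, so θ = 360° − 124.1° = 235.9°.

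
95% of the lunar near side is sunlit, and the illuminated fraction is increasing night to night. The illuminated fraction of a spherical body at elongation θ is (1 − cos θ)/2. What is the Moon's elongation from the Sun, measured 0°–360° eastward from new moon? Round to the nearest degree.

154°

Invert f = (1 − cos θ)/2 to get cos θ = 1 − 2(0.95) = -0.900, hence θ₀ = arccos -0.900 = 154.2°.
Waxing ⇒ before full, so θ = 154.2°.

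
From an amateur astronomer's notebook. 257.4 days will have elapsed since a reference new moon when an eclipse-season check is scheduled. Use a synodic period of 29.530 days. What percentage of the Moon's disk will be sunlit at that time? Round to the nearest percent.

60%

257.4 d spans 8 complete synodic months (8 × 29.530 = 236.24 d) plus 21.16 d.
The Moon has covered 21.16/29.530 of its cycle, so θ ≈ 360° × 21.16/29.530 = 258.0°.
cos 258.0° = (-0.209), so f = (1 − (-0.209))/2 = 0.604, so 60%.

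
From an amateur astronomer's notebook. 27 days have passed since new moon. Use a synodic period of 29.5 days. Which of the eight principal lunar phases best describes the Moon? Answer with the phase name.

waning crescent

θ ≈ 360° × 27/29.5 = 329°, which falls in the waning crescent sector.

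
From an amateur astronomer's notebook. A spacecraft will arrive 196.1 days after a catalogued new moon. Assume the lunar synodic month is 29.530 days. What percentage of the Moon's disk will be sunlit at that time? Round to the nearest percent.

82%

196.1 d spans 6 complete synodic months (6 × 29.530 = 177.18 d) plus 18.92 d.
Elongation θ = 360° × 18.92/29.530 ≈ 230.7°.
With cos θ = (-0.634), the lit fraction is (1 − (-0.634))/2 ≈ 0.817, so 82%.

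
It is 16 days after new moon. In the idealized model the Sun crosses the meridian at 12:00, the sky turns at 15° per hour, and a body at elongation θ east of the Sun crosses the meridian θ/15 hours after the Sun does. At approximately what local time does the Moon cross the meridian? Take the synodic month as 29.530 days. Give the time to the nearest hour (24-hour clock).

Phase angle: θ = 360°·(16 d)/(29.530 d) = 195.1°.
Delay after the Sun = 195.1° / (15°/h) ≈ 13.00 h.
12:00 + 13.00 h ≈ 01:00 → 01:00 to the nearest hour.

01:00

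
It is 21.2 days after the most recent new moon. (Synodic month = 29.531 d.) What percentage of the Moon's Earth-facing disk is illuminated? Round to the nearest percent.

60%

Phase angle: θ = 360°·(21.2 d)/(29.531 d) = 258.4°.
With cos θ = (-0.200), the lit fraction is (1 − (-0.200))/2 ≈ 0.600, so 60%.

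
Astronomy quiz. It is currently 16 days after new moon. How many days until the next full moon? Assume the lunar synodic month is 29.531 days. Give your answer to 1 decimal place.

28.3 days

Full moon is 0.5 of the way through the cycle: age 0.5 × 29.531 = 14.765 d.
This lunation's full moon (14.765 d) has passed, so add one period: 44.296 − 16 = 28.296 days.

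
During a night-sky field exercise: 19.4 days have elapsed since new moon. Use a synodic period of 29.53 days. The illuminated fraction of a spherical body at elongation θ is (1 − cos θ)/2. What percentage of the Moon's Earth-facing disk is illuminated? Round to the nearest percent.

Elongation θ = 360° × 19.4/29.53 ≈ 236.5°.
With cos θ = (-0.552), the lit fraction is (1 − (-0.552))/2 ≈ 0.776, so 78%.

78%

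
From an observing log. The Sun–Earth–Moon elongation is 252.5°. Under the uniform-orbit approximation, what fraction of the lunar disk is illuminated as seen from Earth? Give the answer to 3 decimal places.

0.650

f = (1 − cos 252.5°)/2 = (1 − (-0.301))/2 ≈ 0.650.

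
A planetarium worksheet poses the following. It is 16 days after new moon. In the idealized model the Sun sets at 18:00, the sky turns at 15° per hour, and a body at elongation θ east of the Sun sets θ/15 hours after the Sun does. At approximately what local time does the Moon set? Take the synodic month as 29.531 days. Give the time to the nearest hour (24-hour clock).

07:00

Elongation θ = 360° × 16/29.531 ≈ 195.0°.
Delay after the Sun = 195.0° / (15°/h) ≈ 13.00 h.
18:00 + 13.00 h ≈ 07:00 → 07:00 to the nearest hour.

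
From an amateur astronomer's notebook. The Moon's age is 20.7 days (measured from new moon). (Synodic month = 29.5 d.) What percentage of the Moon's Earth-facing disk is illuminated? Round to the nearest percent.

The Moon has covered 20.7/29.5 of its cycle, so θ ≈ 360° × 20.7/29.5 = 252.6°.
With cos θ = (-0.299), the lit fraction is (1 − (-0.299))/2 ≈ 0.649, so 65%.

65%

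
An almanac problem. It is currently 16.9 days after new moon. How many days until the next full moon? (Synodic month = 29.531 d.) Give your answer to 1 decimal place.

27.4 days

Full moon occurs at elongation 180°, i.e. at age 29.531 × 180/360 = 14.765 d.
Already past this cycle's full moon; the next is at 14.765 + 29.531 = 44.296 d, so 44.296 − 16.9 = 27.396 days.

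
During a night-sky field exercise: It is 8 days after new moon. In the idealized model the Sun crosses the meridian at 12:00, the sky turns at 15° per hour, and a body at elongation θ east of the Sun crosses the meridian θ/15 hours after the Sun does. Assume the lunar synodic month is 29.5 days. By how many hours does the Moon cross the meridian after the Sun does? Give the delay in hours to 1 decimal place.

6.5 h

Phase angle: θ = 360°·(8 d)/(29.5 d) = 97.6°.
Delay after the Sun = 97.6° / (15°/h) ≈ 6.51 h.
So the Moon crosses the meridian 6.51 h after the Sun.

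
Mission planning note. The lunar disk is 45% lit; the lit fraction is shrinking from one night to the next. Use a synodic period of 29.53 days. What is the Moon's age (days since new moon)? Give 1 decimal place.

22.6 days

From f = (1 − cos θ)/2: cos θ = 1 − 2×0.45 = 0.100; arccos → 84.3°.
Since the Moon is past full (waning), take the reflex angle: θ = 360° − 84.3° = 275.7°.
That fraction of the synodic month is 275.7/360 × 29.53 d ≈ 22.62 d.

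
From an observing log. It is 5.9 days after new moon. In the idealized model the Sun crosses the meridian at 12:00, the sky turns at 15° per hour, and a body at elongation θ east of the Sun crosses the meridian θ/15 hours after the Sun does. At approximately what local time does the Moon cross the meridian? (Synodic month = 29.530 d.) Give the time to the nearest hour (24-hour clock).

The Moon has covered 5.9/29.530 of its cycle, so θ ≈ 360° × 5.9/29.530 = 71.9°.
The Moon trails the Sun by θ/15 = 71.9/15 ≈ 4.80 hours.
12:00 + 4.80 h ≈ 16:48 → 17:00 to the nearest hour.

17:00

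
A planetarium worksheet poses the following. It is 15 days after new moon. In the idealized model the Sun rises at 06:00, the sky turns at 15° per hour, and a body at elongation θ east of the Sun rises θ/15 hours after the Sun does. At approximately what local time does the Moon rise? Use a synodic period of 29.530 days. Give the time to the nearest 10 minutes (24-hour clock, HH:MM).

18:10

Elongation θ = 360° × 15/29.530 ≈ 182.9°.
At 15° of sky rotation per hour, 182.9° corresponds to a 12.19 h lag.
06:00 + 12.191 h ≈ 18:11 → 18:10 to the nearest ten minutes.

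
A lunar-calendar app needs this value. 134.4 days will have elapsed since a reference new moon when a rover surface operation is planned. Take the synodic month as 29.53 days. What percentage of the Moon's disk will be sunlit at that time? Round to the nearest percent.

134.4 d spans 4 complete synodic months (4 × 29.53 = 118.12 d) plus 16.28 d.
Elongation θ = 360° × 16.28/29.53 ≈ 198.5°.
cos 198.5° = (-0.948), so f = (1 − (-0.948))/2 = 0.974, so 97%.

97%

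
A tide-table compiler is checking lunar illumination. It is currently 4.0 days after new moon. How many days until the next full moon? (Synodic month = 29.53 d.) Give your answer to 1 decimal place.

10.8 days

Full moon occurs at elongation 180°, i.e. at age 29.53 × 180/360 = 14.765 d.
That is 14.765 − 4.0 = 10.765 days ahead.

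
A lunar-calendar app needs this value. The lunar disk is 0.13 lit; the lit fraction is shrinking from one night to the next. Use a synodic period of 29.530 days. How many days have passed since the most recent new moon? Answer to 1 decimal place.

Invert f = (1 − cos θ)/2 to get cos θ = 1 − 2(0.13) = 0.740, hence θ₀ = arccos 0.740 = 42.3°.
Waning ⇒ past full, so θ = 360° − 42.3° = 317.7°.
Age = 29.530 × 317.7°/360° ≈ 26.06 days.

26.1 days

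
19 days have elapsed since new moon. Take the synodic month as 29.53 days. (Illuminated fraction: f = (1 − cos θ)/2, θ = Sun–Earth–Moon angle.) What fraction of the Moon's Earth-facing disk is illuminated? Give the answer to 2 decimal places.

Phase angle: θ = 360°·(19 d)/(29.53 d) = 231.6°.
cos 231.6° = (-0.621), so f = (1 − (-0.621))/2 = 0.810.

0.81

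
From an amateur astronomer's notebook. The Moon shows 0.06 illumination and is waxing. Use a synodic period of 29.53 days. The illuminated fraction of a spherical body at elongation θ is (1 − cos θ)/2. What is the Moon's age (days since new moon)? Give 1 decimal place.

2.3 days

From f = (1 − cos θ)/2: cos θ = 1 − 2×0.06 = 0.880; arccos → 28.4°.
Before full moon the principal value applies: θ = 28.4°.
At 360°/29.53 d per day, 28.4° corresponds to 2.33 days.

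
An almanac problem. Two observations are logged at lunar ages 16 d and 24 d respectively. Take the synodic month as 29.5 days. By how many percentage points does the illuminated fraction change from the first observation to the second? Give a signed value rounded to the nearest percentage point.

θ₁ = 360° × 16/29.5 = 195.3°, f₁ = (1 − cos θ₁)/2 = 0.982.
θ₂ = 360° × 24/29.5 = 292.9°, f₂ = (1 − cos θ₂)/2 = 0.306.
Change = f₂ − f₁ = -0.677 → -68 percentage points.

-68 percentage points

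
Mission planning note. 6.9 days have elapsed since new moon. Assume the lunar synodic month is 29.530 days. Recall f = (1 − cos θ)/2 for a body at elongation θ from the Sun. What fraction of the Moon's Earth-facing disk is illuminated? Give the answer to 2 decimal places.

0.45

The Moon has covered 6.9/29.530 of its cycle, so θ ≈ 360° × 6.9/29.530 = 84.1°.
Illuminated fraction = (1 − cos 84.1°)/2 = (1 − 0.102)/2 ≈ 0.449.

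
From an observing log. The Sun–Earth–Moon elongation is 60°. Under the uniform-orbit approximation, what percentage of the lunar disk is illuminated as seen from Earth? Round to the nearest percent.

25%

f = (1 − cos 60°)/2 = (1 − 0.500)/2 ≈ 0.250, i.e. 25%.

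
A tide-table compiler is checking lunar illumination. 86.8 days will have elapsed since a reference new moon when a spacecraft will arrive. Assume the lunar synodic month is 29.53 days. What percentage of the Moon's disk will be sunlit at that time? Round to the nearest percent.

4%

86.8/29.53 = 2.939 lunations, so 2 complete cycles and 27.74 d into the next.
Elongation θ = 360° × 27.74/29.53 ≈ 338.2°.
With cos θ = 0.928, the lit fraction is (1 − 0.928)/2 ≈ 0.036, so 4%.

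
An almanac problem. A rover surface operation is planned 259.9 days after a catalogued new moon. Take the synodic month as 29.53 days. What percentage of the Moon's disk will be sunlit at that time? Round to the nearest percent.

34%

259.9/29.53 = 8.801 lunations, so 8 complete cycles and 23.66 d into the next.
The Moon has covered 23.66/29.53 of its cycle, so θ ≈ 360° × 23.66/29.53 = 288.4°.
cos 288.4° = 0.316, so f = (1 − 0.316)/2 = 0.342, so 34%.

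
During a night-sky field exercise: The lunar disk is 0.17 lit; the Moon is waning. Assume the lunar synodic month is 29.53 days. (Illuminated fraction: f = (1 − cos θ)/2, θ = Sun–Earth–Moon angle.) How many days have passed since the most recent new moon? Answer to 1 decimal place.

25.5 days

cos θ = 1 − 2f = 0.660, giving a principal value of 48.7°.
Waning ⇒ past full, so θ = 360° − 48.7° = 311.3°.
Age = 29.53 × 311.3°/360° ≈ 25.54 days.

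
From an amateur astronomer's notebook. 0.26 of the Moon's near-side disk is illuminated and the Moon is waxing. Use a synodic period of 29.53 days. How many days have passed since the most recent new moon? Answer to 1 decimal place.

5.0 days

cos θ = 1 − 2f = 0.480, giving a principal value of 61.3°.
Before full moon the principal value applies: θ = 61.3°.
Age = 29.53 × 61.3°/360° ≈ 5.03 days.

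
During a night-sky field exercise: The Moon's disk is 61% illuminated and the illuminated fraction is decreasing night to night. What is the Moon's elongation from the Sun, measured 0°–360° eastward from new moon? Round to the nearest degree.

257°

Invert f = (1 − cos θ)/2 to get cos θ = 1 − 2(0.61) = -0.220, hence θ₀ = arccos -0.220 = 102.7°.
Waning ⇒ past full, so θ = 360° − 102.7° = 257.3°.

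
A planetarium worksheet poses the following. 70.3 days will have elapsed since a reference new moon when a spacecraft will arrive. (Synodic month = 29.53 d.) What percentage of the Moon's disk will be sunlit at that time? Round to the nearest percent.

70.3 d spans 2 complete synodic months (2 × 29.53 = 59.06 d) plus 11.24 d.
The Moon has covered 11.24/29.53 of its cycle, so θ ≈ 360° × 11.24/29.53 = 137.0°.
Illuminated fraction = (1 − cos 137.0°)/2 = (1 − (-0.732))/2 ≈ 0.866, so 87%.

87%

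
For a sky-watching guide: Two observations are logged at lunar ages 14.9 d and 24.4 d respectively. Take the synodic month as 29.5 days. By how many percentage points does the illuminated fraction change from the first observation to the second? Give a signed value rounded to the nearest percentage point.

-73 pp

First observation: θ = 360°·14.9/29.5 = 181.8°, so f = 1.000.
Second observation: θ = 297.8°, f = 0.267.
Δf = 0.267 − 1.000 = -0.733, i.e. -73 pp.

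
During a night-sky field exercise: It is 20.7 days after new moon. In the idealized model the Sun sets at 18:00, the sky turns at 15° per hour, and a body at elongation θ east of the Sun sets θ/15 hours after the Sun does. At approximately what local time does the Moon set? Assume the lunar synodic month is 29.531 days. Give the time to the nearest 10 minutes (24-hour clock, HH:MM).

10:50

Phase angle: θ = 360°·(20.7 d)/(29.531 d) = 252.3°.
At 15° of sky rotation per hour, 252.3° corresponds to a 16.82 h lag.
18:00 + 16.823 h ≈ 10:49 → 10:50 to the nearest ten minutes.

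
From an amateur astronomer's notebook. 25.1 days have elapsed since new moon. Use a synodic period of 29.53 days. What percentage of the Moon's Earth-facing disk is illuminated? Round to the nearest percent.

Elongation θ = 360° × 25.1/29.53 ≈ 306.0°.
With cos θ = 0.588, the lit fraction is (1 − 0.588)/2 ≈ 0.206, so 21%.

21%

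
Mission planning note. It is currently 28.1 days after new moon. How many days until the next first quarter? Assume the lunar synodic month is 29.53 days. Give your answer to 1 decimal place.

First quarter is 0.25 of the way through the cycle: age 0.25 × 29.53 = 7.383 d.
This lunation's first quarter (7.383 d) has passed, so add one period: 36.913 − 28.1 = 8.812 days.

8.8 days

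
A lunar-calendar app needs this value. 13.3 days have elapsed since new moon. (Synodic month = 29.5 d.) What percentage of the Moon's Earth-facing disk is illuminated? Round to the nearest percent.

98%

Phase angle: θ = 360°·(13.3 d)/(29.5 d) = 162.3°.
With cos θ = (-0.953), the lit fraction is (1 − (-0.953))/2 ≈ 0.976, so 98%.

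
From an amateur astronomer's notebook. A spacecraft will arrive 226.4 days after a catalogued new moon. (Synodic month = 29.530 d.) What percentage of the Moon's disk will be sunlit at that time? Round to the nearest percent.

75%

Reduce mod P: 226.4 − 7×29.530 = 19.69 d into the current lunation.
Phase angle: θ = 360°·(19.69 d)/(29.530 d) = 240.0°.
With cos θ = (-0.499), the lit fraction is (1 − (-0.499))/2 ≈ 0.750, so 75%.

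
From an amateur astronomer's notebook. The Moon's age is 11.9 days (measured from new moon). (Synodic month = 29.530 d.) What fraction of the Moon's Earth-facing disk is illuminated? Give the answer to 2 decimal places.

0.91

Elongation θ = 360° × 11.9/29.530 ≈ 145.1°.
With cos θ = (-0.820), the lit fraction is (1 − (-0.820))/2 ≈ 0.910.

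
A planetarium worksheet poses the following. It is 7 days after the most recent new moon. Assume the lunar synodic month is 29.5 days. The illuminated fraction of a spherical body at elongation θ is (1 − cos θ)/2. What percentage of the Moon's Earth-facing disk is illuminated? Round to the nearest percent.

46%

Elongation θ = 360° × 7/29.5 ≈ 85.4°.
cos 85.4° = 0.080, so f = (1 − 0.080)/2 = 0.460, so 46%.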